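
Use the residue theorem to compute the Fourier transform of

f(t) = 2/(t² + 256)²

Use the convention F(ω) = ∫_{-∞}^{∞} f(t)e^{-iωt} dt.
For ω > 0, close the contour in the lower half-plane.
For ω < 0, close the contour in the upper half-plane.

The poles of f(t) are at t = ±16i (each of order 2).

Let g(z) = f(z)e^{-iωz}; for large |z| the factor e^{-iωz} decays in the lower half-plane when ω > 0 and in the upper half-plane when ω < 0.

Case ω > 0 (lower half-plane, clockwise contour ⇒ F(ω) = -2πi·ΣRes):
  Res_{z = - 16 i} g(z) = \frac{i \left(16 \omega + 1\right) e^{- 16 \omega}}{8192} (pole of order 2)
  F(ω) = -2πi·ΣRes = \frac{\pi \left(16 \omega + 1\right) e^{- 16 \omega}}{4096}

Case ω < 0 (upper half-plane, counterclockwise contour ⇒ F(ω) = +2πi·ΣRes):
  Res_{z = 16 i} g(z) = \frac{i \left(16 \omega - 1\right) e^{16 \omega}}{8192} (pole of order 2)
  F(ω) = 2πi·ΣRes = \frac{\pi \left(1 - 16 \omega\right) e^{16 \omega}}{4096}

Both cases combine into a single formula in |ω|:

F(ω) = \frac{\pi \left(16 \left|{\omega}\right| + 1\right) e^{- 16 \left|{\omega}\right|}}{4096}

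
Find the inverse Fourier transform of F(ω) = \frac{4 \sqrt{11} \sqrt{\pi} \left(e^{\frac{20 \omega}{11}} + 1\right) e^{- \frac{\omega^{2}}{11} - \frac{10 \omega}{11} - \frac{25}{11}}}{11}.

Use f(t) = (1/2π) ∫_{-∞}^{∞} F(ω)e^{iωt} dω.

f(t) = 4 e^{- \frac{11 t^{2}}{4}} \cos{\left(5 t \right)}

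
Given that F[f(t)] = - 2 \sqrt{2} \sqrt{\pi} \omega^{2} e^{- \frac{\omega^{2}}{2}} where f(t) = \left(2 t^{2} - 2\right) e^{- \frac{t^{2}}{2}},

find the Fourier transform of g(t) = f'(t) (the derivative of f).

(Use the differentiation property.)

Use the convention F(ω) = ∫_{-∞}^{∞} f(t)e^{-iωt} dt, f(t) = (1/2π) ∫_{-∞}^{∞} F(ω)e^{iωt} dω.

F[g](ω) = - 2 \sqrt{2} i \sqrt{\pi} \omega^{3} e^{- \frac{\omega^{2}}{2}}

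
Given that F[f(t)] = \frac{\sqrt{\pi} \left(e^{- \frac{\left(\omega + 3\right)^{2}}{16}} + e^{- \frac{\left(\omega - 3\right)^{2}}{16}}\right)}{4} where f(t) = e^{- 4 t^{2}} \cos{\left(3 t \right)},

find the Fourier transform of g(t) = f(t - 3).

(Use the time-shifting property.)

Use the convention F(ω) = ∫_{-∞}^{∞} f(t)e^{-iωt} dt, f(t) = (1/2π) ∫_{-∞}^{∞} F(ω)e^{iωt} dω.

F[g](ω) = \frac{\sqrt{\pi} \left(e^{\frac{3 \omega}{4}} + 1\right) e^{- \frac{\omega^{2}}{16} - \frac{3 \omega}{8} - 3 i \omega - \frac{9}{16}}}{4}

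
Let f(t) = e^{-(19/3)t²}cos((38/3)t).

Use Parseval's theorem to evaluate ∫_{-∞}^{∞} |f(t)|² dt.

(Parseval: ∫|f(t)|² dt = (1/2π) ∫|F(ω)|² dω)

∫|f(t)|² dt = \frac{\sqrt{114} \sqrt{\pi} \left(1 + e^{\frac{38}{3}}\right)}{76 e^{\frac{38}{3}}}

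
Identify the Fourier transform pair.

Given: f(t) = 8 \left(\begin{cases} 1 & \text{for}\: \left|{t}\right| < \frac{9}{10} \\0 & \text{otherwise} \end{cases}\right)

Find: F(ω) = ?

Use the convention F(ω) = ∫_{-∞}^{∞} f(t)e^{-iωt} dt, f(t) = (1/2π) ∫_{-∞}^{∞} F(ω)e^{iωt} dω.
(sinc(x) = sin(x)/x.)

F(ω) = \frac{72 \operatorname{sinc}{\left(\frac{9 \omega}{10} \right)}}{5}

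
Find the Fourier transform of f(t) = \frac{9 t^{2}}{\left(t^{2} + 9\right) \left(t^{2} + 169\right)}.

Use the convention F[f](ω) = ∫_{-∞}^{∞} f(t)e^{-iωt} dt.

F(ω) = \frac{9 \pi \left(13 - 3 e^{10 \left|{\omega}\right|}\right) e^{- 13 \left|{\omega}\right|}}{160}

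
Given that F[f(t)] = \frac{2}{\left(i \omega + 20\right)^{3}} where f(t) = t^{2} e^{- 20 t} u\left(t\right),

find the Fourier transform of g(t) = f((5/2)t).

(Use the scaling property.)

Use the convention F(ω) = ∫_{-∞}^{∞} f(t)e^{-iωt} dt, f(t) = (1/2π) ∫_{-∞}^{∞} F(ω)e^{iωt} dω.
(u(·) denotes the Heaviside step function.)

F[g](ω) = \frac{25}{2 \left(i \omega + 50\right)^{3}}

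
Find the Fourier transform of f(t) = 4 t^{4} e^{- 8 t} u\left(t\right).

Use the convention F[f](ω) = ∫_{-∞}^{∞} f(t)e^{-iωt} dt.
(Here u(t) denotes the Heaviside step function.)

F(ω) = \frac{96}{\left(i \omega + 8\right)^{5}}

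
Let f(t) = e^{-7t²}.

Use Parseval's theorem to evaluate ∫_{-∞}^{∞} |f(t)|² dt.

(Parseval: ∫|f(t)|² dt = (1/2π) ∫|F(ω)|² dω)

∫|f(t)|² dt = \frac{\sqrt{14} \sqrt{\pi}}{14}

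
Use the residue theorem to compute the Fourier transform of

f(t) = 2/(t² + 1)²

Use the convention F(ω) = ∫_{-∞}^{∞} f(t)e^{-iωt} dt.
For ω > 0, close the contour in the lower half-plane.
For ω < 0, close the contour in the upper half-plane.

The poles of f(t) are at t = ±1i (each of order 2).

Let g(z) = f(z)e^{-iωz}; for large |z| the factor e^{-iωz} decays in the lower half-plane when ω > 0 and in the upper half-plane when ω < 0.

Case ω > 0 (lower half-plane, clockwise contour ⇒ F(ω) = -2πi·ΣRes):
  Res_{z = - i} g(z) = \frac{i \left(\omega + 1\right) e^{- \omega}}{2} (pole of order 2)
  F(ω) = -2πi·ΣRes = \pi \left(\omega + 1\right) e^{- \omega}

Case ω < 0 (upper half-plane, counterclockwise contour ⇒ F(ω) = +2πi·ΣRes):
  Res_{z = i} g(z) = \frac{i \left(\omega - 1\right) e^{\omega}}{2} (pole of order 2)
  F(ω) = 2πi·ΣRes = \pi \left(1 - \omega\right) e^{\omega}

Both cases combine into a single formula in |ω|:

F(ω) = \pi \left(\left|{\omega}\right| + 1\right) e^{- \left|{\omega}\right|}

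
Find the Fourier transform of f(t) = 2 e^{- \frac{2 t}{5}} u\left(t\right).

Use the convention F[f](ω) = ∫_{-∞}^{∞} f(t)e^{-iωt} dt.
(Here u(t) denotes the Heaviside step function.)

F(ω) = \frac{10}{5 i \omega + 2}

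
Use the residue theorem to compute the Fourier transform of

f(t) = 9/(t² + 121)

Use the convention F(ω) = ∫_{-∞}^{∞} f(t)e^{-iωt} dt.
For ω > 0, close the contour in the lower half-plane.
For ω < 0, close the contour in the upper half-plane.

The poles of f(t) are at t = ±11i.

Let g(z) = f(z)e^{-iωz}; for large |z| the factor e^{-iωz} decays in the lower half-plane when ω > 0 and in the upper half-plane when ω < 0.

Case ω > 0 (lower half-plane, clockwise contour ⇒ F(ω) = -2πi·ΣRes):
  Res_{z = - 11 i} g(z) = \frac{9 i e^{- 11 \omega}}{22}
  F(ω) = -2πi·ΣRes = \frac{9 \pi e^{- 11 \omega}}{11}

Case ω < 0 (upper half-plane, counterclockwise contour ⇒ F(ω) = +2πi·ΣRes):
  Res_{z = 11 i} g(z) = - \frac{9 i e^{11 \omega}}{22}
  F(ω) = 2πi·ΣRes = \frac{9 \pi e^{11 \omega}}{11}

Both cases combine into a single formula in |ω|:

F(ω) = \frac{9 \pi e^{- 11 \left|{\omega}\right|}}{11}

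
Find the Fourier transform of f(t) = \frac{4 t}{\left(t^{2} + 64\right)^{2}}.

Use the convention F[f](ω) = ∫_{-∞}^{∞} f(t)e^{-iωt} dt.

F(ω) = - \frac{i \pi \omega e^{- 8 \left|{\omega}\right|}}{4}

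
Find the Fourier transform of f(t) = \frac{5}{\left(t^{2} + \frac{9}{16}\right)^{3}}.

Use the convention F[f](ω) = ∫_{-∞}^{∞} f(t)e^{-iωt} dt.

F(ω) = \frac{40 \pi \left(3 \omega^{2} + 12 \left|{\omega}\right| + 16\right) e^{- \frac{3 \left|{\omega}\right|}{4}}}{81}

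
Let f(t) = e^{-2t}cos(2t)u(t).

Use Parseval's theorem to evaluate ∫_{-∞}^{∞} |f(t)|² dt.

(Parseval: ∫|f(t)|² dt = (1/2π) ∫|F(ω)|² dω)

∫|f(t)|² dt = \frac{3}{16}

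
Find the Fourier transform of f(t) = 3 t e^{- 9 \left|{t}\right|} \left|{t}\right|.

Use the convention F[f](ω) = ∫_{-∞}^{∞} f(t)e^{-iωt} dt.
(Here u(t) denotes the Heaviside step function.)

F(ω) = \frac{12 i \omega \left(\omega^{2} - 243\right)}{\left(\omega^{2} + 81\right)^{3}}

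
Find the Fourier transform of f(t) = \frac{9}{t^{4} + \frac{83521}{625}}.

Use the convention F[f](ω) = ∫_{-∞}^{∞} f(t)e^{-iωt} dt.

F(ω) = \frac{1125 \pi e^{- \frac{17 \sqrt{2} \left|{\omega}\right|}{10}} \sin{\left(\frac{17 \sqrt{2} \left|{\omega}\right|}{10} + \frac{\pi}{4} \right)}}{4913}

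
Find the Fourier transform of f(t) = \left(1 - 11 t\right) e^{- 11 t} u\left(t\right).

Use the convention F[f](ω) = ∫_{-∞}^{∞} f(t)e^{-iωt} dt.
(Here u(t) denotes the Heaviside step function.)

F(ω) = \frac{i \omega}{- \omega^{2} + 22 i \omega + 121}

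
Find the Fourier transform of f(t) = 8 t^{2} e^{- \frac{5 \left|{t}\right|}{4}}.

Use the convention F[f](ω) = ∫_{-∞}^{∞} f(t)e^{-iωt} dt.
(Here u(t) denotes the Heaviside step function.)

F(ω) = \frac{10240 \left(25 - 48 \omega^{2}\right)}{\left(16 \omega^{2} + 25\right)^{3}}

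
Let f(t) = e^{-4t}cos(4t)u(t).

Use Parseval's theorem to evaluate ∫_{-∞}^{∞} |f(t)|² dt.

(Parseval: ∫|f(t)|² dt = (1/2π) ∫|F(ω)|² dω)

∫|f(t)|² dt = \frac{3}{32}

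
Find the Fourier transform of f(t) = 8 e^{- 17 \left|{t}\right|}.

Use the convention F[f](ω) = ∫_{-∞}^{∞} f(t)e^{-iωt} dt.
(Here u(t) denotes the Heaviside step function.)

F(ω) = \frac{272}{\omega^{2} + 289}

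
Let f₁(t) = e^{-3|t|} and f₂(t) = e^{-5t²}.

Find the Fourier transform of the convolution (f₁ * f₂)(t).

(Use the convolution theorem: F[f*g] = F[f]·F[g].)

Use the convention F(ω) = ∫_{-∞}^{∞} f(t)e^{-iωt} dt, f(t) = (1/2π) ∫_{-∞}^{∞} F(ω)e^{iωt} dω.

F[f₁*f₂](ω) = \frac{6 \sqrt{5} \sqrt{\pi} e^{- \frac{\omega^{2}}{20}}}{5 \left(\omega^{2} + 9\right)}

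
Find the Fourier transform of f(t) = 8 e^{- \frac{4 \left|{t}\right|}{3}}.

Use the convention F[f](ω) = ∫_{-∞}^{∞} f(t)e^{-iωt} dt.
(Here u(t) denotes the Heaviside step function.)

F(ω) = \frac{192}{9 \omega^{2} + 16}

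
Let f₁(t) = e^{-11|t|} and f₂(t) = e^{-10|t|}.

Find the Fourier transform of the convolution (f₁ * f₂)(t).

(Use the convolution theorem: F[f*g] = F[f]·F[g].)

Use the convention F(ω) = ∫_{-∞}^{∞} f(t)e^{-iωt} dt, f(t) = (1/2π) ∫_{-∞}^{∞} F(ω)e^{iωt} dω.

F[f₁*f₂](ω) = \frac{440}{\left(\omega^{2} + 100\right) \left(\omega^{2} + 121\right)}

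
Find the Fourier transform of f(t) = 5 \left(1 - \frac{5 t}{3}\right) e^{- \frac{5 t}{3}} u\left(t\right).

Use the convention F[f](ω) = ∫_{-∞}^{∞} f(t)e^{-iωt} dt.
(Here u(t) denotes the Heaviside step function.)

F(ω) = \frac{45 i \omega}{- 9 \omega^{2} + 30 i \omega + 25}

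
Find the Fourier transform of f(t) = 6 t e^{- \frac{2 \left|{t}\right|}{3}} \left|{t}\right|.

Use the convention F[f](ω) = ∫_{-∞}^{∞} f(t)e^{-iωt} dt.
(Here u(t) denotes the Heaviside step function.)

F(ω) = \frac{5832 i \omega \left(3 \omega^{2} - 4\right)}{\left(9 \omega^{2} + 4\right)^{3}}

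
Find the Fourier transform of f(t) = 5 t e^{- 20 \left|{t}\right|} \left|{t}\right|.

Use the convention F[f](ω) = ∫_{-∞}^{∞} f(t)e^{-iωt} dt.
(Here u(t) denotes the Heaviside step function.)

F(ω) = \frac{20 i \omega \left(\omega^{2} - 1200\right)}{\left(\omega^{2} + 400\right)^{3}}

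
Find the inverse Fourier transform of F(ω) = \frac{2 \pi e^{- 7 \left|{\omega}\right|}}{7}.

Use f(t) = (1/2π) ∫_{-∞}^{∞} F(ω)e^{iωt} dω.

f(t) = \frac{2}{t^{2} + 49}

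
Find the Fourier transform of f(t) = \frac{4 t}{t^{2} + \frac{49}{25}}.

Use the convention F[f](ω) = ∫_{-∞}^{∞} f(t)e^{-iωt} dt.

F(ω) = - 4 i \pi e^{- \frac{7 \left|{\omega}\right|}{5}} \operatorname{sign}{\left(\omega \right)}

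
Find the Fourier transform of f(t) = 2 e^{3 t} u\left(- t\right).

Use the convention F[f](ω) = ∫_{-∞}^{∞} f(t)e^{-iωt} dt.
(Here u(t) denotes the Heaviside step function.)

F(ω) = - \frac{2}{i \omega - 3}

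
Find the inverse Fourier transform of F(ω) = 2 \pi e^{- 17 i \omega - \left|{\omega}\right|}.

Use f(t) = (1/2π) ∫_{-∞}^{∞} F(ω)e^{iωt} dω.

f(t) = \frac{2}{\left(t - 17\right)^{2} + 1}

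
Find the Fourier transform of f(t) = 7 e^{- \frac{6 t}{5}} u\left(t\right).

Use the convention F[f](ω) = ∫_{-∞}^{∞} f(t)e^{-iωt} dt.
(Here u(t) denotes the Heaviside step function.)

F(ω) = \frac{35}{5 i \omega + 6}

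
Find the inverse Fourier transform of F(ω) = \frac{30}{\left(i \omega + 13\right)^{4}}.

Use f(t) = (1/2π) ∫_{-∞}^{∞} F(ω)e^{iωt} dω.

f(t) = 5 t^{3} e^{- 13 t} u\left(t\right)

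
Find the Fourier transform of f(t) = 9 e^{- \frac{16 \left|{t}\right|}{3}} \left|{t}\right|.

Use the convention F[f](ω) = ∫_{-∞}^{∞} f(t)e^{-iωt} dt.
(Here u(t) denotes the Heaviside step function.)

F(ω) = \frac{162 \left(256 - 9 \omega^{2}\right)}{\left(9 \omega^{2} + 256\right)^{2}}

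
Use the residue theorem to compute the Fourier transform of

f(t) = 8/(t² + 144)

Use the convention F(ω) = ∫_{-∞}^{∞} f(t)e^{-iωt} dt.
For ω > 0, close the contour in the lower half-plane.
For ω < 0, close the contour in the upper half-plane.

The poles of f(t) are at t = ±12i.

Let g(z) = f(z)e^{-iωz}; for large |z| the factor e^{-iωz} decays in the lower half-plane when ω > 0 and in the upper half-plane when ω < 0.

Case ω > 0 (lower half-plane, clockwise contour ⇒ F(ω) = -2πi·ΣRes):
  Res_{z = - 12 i} g(z) = \frac{i e^{- 12 \omega}}{3}
  F(ω) = -2πi·ΣRes = \frac{2 \pi e^{- 12 \omega}}{3}

Case ω < 0 (upper half-plane, counterclockwise contour ⇒ F(ω) = +2πi·ΣRes):
  Res_{z = 12 i} g(z) = - \frac{i e^{12 \omega}}{3}
  F(ω) = 2πi·ΣRes = \frac{2 \pi e^{12 \omega}}{3}

Both cases combine into a single formula in |ω|:

F(ω) = \frac{2 \pi e^{- 12 \left|{\omega}\right|}}{3}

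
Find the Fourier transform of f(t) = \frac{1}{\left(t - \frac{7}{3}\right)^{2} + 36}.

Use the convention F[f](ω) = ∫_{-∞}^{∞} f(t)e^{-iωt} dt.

F(ω) = \frac{\pi e^{- \frac{7 i \omega}{3} - 6 \left|{\omega}\right|}}{6}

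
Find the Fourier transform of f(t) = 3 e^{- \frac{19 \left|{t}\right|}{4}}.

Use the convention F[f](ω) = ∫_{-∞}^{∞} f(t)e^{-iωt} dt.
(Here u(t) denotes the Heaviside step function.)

F(ω) = \frac{456}{16 \omega^{2} + 361}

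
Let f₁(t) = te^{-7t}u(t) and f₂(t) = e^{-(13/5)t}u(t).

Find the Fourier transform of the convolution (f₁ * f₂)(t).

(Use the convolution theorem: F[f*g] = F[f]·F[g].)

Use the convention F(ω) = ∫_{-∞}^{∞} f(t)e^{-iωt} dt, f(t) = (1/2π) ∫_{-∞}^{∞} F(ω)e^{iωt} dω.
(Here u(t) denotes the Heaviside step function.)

F[f₁*f₂](ω) = \frac{5}{\left(i \omega + 7\right)^{2} \left(5 i \omega + 13\right)}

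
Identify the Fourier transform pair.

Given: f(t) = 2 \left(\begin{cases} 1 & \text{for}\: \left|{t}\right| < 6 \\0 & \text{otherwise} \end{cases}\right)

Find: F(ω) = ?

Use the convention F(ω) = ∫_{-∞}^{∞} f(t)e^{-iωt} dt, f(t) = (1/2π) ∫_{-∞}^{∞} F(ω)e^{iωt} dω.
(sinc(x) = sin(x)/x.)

F(ω) = 24 \operatorname{sinc}{\left(6 \omega \right)}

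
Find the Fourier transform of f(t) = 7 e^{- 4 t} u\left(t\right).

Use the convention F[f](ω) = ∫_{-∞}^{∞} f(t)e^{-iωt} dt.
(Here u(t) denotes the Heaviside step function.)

F(ω) = \frac{7}{i \omega + 4}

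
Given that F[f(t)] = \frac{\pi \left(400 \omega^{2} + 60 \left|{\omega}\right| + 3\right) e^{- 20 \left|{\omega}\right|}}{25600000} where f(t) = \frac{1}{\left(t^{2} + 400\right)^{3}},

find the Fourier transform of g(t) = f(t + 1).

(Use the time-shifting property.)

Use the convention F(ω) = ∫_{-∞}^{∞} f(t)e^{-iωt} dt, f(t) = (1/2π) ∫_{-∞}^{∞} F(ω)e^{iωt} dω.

F[g](ω) = \frac{\pi \left(400 \omega^{2} + 60 \left|{\omega}\right| + 3\right) e^{i \omega - 20 \left|{\omega}\right|}}{25600000}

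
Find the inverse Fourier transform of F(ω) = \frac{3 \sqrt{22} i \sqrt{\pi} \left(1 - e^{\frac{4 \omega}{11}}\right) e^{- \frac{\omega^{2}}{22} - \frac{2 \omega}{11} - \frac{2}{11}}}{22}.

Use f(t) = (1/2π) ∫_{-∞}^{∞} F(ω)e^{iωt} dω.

f(t) = 3 e^{- \frac{11 t^{2}}{2}} \sin{\left(2 t \right)}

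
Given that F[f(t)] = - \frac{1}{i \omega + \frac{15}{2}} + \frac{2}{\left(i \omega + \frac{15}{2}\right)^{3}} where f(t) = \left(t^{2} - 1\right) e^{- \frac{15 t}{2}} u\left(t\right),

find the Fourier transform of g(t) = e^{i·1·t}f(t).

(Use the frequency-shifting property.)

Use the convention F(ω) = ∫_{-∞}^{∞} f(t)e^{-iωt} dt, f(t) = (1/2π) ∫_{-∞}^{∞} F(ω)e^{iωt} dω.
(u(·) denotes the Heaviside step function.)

F[g](ω) = \frac{2 \left(16 i \left(\omega - 1\right) - \left(2 i \left(\omega - 1\right) + 15\right)^{3} + 120\right)}{\left(2 i \left(\omega - 1\right) + 15\right)^{4}}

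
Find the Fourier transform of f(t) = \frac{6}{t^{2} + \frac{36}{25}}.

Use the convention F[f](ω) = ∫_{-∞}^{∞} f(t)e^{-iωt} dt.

F(ω) = 5 \pi e^{- \frac{6 \left|{\omega}\right|}{5}}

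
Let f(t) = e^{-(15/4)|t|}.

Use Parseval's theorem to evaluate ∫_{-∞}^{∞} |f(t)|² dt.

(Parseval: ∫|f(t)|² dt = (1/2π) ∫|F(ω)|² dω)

∫|f(t)|² dt = \frac{4}{15}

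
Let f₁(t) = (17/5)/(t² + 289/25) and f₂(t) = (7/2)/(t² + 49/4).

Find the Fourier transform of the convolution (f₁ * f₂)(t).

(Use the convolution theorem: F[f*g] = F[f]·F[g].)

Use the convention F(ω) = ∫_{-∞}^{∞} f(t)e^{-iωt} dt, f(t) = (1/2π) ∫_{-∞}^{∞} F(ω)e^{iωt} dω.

F[f₁*f₂](ω) = \pi^{2} e^{- \frac{69 \left|{\omega}\right|}{10}}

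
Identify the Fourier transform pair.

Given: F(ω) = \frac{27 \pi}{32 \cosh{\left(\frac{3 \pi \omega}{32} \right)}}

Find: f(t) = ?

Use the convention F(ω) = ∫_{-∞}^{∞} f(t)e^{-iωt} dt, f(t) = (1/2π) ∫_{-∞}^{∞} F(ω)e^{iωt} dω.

f(t) = \frac{9}{e^{\frac{16 t}{3}} + e^{- \frac{16 t}{3}}}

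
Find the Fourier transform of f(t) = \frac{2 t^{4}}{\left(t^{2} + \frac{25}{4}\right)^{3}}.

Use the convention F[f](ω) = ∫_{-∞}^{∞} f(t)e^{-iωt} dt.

F(ω) = \frac{\pi \left(25 \omega^{2} - 50 \left|{\omega}\right| + 12\right) e^{- \frac{5 \left|{\omega}\right|}{2}}}{40}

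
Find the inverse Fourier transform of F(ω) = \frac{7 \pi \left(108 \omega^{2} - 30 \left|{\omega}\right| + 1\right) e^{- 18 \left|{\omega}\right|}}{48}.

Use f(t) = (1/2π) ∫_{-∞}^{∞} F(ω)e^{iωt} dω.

f(t) = \frac{7 t^{4}}{\left(t^{2} + 324\right)^{3}}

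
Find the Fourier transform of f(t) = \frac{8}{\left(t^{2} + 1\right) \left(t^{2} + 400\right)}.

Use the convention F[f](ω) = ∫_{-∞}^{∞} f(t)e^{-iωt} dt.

F(ω) = \frac{2 \pi \left(20 e^{19 \left|{\omega}\right|} - 1\right) e^{- 20 \left|{\omega}\right|}}{1995}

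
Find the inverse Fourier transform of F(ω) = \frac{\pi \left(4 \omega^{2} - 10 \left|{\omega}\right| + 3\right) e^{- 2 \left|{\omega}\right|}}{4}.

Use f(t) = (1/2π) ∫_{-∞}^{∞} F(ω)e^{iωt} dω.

f(t) = \frac{4 t^{4}}{\left(t^{2} + 4\right)^{3}}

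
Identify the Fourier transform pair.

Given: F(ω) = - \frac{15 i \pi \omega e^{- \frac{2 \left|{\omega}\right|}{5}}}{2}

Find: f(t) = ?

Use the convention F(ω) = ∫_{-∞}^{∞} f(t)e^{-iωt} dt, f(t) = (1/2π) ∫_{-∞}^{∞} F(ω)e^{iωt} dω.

f(t) = \frac{6 t}{\left(t^{2} + \frac{4}{25}\right)^{2}}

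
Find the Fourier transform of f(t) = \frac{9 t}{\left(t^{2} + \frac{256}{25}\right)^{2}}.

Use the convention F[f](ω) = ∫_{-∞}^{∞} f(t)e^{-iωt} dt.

F(ω) = - \frac{45 i \pi \omega e^{- \frac{16 \left|{\omega}\right|}{5}}}{32}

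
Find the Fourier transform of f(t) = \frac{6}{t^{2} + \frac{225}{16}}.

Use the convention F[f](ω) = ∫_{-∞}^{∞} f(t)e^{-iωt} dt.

F(ω) = \frac{8 \pi e^{- \frac{15 \left|{\omega}\right|}{4}}}{5}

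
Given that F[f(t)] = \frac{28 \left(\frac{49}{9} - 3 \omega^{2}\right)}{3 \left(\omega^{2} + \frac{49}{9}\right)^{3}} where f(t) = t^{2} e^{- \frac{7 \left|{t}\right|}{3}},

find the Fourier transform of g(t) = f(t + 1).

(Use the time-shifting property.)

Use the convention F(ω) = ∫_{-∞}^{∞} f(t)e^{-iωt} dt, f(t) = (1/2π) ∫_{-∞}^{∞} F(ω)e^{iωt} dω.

F[g](ω) = \frac{\left(37044 - 20412 \omega^{2}\right) e^{i \omega}}{\left(9 \omega^{2} + 49\right)^{3}}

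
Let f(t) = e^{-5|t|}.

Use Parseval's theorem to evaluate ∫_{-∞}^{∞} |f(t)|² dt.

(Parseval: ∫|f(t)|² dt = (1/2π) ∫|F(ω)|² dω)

∫|f(t)|² dt = \frac{1}{5}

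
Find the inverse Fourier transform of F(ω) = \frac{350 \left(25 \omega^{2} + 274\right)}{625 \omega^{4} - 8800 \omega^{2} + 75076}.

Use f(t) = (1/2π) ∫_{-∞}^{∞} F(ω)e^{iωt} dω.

f(t) = 5 e^{- \frac{7 \left|{t}\right|}{5}} \cos{\left(3 \left|{t}\right| \right)}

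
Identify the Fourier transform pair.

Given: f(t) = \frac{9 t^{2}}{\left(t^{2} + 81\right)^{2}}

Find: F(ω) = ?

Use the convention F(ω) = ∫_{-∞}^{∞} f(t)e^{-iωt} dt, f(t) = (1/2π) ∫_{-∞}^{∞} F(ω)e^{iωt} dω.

F(ω) = \frac{\pi \left(1 - 9 \left|{\omega}\right|\right) e^{- 9 \left|{\omega}\right|}}{2}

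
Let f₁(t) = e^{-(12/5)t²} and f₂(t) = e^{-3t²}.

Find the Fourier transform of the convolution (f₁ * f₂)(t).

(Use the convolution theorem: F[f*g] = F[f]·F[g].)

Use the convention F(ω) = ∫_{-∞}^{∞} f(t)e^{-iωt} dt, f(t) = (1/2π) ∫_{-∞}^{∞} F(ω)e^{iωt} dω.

F[f₁*f₂](ω) = \frac{\sqrt{5} \pi e^{- \frac{3 \omega^{2}}{16}}}{6}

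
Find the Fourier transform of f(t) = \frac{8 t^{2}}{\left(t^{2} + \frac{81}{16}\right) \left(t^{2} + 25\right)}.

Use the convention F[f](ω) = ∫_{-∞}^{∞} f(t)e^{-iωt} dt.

F(ω) = \frac{640 \pi e^{- 5 \left|{\omega}\right|}}{319} - \frac{288 \pi e^{- \frac{9 \left|{\omega}\right|}{4}}}{319}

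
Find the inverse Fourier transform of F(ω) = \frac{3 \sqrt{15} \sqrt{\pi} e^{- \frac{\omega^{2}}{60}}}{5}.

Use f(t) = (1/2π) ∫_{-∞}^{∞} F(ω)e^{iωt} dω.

f(t) = 9 e^{- 15 t^{2}}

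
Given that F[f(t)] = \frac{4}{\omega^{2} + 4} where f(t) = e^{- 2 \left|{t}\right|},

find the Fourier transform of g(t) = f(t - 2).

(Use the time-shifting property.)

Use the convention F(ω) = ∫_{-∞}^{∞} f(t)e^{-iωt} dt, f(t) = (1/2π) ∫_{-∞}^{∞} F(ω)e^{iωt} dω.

F[g](ω) = \frac{4 e^{- 2 i \omega}}{\omega^{2} + 4}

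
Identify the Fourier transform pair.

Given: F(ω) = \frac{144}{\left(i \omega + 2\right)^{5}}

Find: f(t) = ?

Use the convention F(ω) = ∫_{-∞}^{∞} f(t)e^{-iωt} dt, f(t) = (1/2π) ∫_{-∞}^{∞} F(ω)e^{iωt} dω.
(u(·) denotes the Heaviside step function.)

f(t) = 6 t^{4} e^{- 2 t} u\left(t\right)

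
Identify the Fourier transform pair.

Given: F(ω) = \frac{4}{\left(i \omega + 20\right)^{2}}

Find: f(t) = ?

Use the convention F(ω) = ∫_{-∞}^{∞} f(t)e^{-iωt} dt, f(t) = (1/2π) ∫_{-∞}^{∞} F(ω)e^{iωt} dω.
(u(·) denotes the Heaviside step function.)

f(t) = 4 t e^{- 20 t} u\left(t\right)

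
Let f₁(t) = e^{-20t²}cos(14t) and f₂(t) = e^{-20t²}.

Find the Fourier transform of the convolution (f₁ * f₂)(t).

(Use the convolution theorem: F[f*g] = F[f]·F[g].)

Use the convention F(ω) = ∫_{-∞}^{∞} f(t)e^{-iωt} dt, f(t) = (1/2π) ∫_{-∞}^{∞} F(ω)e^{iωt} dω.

F[f₁*f₂](ω) = \frac{\pi \left(e^{\frac{7 \omega}{10}} + 1\right) e^{- \frac{\omega^{2}}{40} - \frac{7 \omega}{20} - \frac{49}{20}}}{40}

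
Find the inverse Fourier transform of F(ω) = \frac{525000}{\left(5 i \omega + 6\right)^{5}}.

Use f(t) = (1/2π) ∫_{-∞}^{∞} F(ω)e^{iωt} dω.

f(t) = 7 t^{4} e^{- \frac{6 t}{5}} u\left(t\right)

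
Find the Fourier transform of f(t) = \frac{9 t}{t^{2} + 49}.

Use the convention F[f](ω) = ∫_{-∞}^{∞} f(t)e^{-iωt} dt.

F(ω) = - 9 i \pi e^{- 7 \left|{\omega}\right|} \operatorname{sign}{\left(\omega \right)}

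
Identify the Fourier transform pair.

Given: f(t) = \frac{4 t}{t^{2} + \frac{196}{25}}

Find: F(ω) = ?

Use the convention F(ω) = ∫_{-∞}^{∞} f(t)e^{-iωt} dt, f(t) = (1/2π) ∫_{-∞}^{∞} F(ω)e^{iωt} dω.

F(ω) = - 4 i \pi e^{- \frac{14 \left|{\omega}\right|}{5}} \operatorname{sign}{\left(\omega \right)}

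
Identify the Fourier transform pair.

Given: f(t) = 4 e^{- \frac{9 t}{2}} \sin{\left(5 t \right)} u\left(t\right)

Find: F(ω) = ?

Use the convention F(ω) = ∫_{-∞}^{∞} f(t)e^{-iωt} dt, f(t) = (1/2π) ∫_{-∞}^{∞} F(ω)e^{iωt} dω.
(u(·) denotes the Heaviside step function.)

F(ω) = \frac{80}{\left(2 i \omega + 9\right)^{2} + 100}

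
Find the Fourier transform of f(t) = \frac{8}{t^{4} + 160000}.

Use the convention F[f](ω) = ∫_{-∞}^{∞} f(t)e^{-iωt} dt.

F(ω) = \frac{\pi e^{- 10 \sqrt{2} \left|{\omega}\right|} \sin{\left(10 \sqrt{2} \left|{\omega}\right| + \frac{\pi}{4} \right)}}{1000}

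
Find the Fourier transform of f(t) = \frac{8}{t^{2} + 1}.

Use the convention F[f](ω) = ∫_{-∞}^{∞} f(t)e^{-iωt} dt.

F(ω) = 8 \pi e^{- \left|{\omega}\right|}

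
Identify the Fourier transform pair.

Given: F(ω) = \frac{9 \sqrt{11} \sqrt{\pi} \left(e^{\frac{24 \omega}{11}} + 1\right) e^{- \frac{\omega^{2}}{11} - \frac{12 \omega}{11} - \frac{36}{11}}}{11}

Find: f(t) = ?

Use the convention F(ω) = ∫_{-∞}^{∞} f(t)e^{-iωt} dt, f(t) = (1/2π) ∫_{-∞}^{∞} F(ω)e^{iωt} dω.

f(t) = 9 e^{- \frac{11 t^{2}}{4}} \cos{\left(6 t \right)}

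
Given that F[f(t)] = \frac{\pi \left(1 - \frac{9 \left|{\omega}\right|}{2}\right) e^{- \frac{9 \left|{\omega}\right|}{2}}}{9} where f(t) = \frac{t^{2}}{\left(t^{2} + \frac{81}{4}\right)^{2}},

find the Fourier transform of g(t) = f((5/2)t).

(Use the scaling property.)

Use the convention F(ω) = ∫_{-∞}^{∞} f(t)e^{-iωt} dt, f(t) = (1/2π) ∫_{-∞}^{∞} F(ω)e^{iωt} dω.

F[g](ω) = \frac{2 \pi \left(5 - 9 \left|{\omega}\right|\right) e^{- \frac{9 \left|{\omega}\right|}{5}}}{225}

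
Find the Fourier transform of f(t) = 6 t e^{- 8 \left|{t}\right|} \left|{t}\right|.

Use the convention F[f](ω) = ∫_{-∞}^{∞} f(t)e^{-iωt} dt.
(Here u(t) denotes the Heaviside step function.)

F(ω) = \frac{24 i \omega \left(\omega^{2} - 192\right)}{\left(\omega^{2} + 64\right)^{3}}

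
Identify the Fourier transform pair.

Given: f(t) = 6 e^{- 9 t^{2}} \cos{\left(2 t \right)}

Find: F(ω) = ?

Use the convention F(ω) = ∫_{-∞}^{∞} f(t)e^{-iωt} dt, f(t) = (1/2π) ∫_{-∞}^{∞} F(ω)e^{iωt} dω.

F(ω) = \sqrt{\pi} \left(e^{\frac{2 \omega}{9}} + 1\right) e^{- \frac{\omega^{2}}{36} - \frac{\omega}{9} - \frac{1}{9}}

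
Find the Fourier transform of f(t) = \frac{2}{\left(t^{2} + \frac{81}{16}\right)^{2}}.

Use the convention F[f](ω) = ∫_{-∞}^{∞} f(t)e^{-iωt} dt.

F(ω) = \frac{16 \pi \left(9 \left|{\omega}\right| + 4\right) e^{- \frac{9 \left|{\omega}\right|}{4}}}{729}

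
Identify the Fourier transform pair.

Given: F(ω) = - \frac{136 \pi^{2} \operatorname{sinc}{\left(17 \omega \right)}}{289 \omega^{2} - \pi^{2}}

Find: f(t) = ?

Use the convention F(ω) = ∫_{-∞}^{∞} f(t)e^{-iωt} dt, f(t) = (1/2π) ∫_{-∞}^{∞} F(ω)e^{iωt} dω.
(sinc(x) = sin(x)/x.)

f(t) = 8 \left(\begin{cases} \frac{\cos{\left(\frac{\pi t}{17} \right)}}{2} + \frac{1}{2} & \text{for}\: \left|{t}\right| < 17 \\0 & \text{otherwise} \end{cases}\right)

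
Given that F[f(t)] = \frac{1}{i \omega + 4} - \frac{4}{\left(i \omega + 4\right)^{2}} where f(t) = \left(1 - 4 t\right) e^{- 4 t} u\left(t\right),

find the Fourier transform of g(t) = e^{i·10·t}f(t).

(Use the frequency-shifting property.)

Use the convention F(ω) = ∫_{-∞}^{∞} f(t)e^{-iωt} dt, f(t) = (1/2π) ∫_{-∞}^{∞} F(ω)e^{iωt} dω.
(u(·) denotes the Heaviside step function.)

F[g](ω) = \frac{i \left(10 - \omega\right)}{\omega^{2} - 4 \omega \left(5 + 2 i\right) + 84 + 80 i}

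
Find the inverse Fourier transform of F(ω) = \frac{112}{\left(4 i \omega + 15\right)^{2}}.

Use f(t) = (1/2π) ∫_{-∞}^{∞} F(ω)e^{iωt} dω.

f(t) = 7 t e^{- \frac{15 t}{4}} u\left(t\right)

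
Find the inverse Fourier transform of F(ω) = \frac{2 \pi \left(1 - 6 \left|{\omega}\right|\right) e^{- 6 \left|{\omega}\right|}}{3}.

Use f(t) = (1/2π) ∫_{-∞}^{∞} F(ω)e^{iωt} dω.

f(t) = \frac{8 t^{2}}{\left(t^{2} + 36\right)^{2}}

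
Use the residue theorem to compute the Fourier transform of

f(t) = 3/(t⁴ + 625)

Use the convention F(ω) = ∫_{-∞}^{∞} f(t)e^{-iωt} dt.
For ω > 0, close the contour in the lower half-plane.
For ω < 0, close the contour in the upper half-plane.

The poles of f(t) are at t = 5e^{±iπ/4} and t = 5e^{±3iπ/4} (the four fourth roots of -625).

Let g(z) = f(z)e^{-iωz}; for large |z| the factor e^{-iωz} decays in the lower half-plane when ω > 0 and in the upper half-plane when ω < 0.

Case ω > 0 (lower half-plane, clockwise contour ⇒ F(ω) = -2πi·ΣRes):
  Res_{z = - \frac{5 \sqrt{2}}{2} - \frac{5 \sqrt{2} i}{2}} g(z) = \frac{3 \sqrt{2} i \left(1 - i\right) e^{\frac{5 \sqrt{2} \omega \left(-1 + i\right)}{2}}}{1000}
  Res_{z = \frac{5 \sqrt{2}}{2} - \frac{5 \sqrt{2} i}{2}} g(z) = \frac{3 \sqrt{2} i \left(1 + i\right) e^{- \frac{5 \sqrt{2} \omega \left(1 + i\right)}{2}}}{1000}
  F(ω) = -2πi·ΣRes = \frac{3 \sqrt{2} \pi \left(1 - i\right) \left(e^{5 \sqrt{2} i \omega} + i\right) e^{- \frac{5 \sqrt{2} \omega \left(1 + i\right)}{2}}}{500} = \frac{3 \pi e^{- \frac{5 \sqrt{2} \omega}{2}} \sin{\left(\frac{5 \sqrt{2} \omega}{2} + \frac{\pi}{4} \right)}}{125}

Case ω < 0 (upper half-plane, counterclockwise contour ⇒ F(ω) = +2πi·ΣRes):
  Res_{z = \frac{5 \sqrt{2}}{2} + \frac{5 \sqrt{2} i}{2}} g(z) = \frac{3 \sqrt{2} i \left(-1 + i\right) e^{\frac{5 \sqrt{2} \omega \left(1 - i\right)}{2}}}{1000}
  Res_{z = - \frac{5 \sqrt{2}}{2} + \frac{5 \sqrt{2} i}{2}} g(z) = \frac{3 \sqrt{2} \left(1 - i\right) e^{\frac{5 \sqrt{2} \omega \left(1 + i\right)}{2}}}{1000}
  F(ω) = 2πi·ΣRes = - \frac{3 \sqrt{2} i \pi \left(i \left(1 - i\right) e^{\frac{5 \sqrt{2} \omega \left(1 - i\right)}{2}} - \left(1 - i\right) e^{\frac{5 \sqrt{2} \omega \left(1 + i\right)}{2}}\right)}{500} = \frac{3 \pi e^{\frac{5 \sqrt{2} \omega}{2}} \cos{\left(\frac{5 \sqrt{2} \omega}{2} + \frac{\pi}{4} \right)}}{125}

Both cases combine into a single formula in |ω|:

F(ω) = \frac{3 \pi e^{- \frac{5 \sqrt{2} \left|{\omega}\right|}{2}} \sin{\left(\frac{5 \sqrt{2} \left|{\omega}\right|}{2} + \frac{\pi}{4} \right)}}{125}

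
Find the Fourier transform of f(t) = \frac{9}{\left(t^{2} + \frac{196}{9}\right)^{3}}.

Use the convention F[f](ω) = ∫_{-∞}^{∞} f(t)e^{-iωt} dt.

F(ω) = \frac{243 \pi \left(196 \omega^{2} + 126 \left|{\omega}\right| + 27\right) e^{- \frac{14 \left|{\omega}\right|}{3}}}{4302592}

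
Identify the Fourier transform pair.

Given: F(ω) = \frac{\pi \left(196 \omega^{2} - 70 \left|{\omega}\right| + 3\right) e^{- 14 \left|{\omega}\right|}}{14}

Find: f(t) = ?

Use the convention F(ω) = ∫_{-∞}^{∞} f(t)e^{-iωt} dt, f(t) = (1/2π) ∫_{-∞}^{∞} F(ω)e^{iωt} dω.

f(t) = \frac{8 t^{4}}{\left(t^{2} + 196\right)^{3}}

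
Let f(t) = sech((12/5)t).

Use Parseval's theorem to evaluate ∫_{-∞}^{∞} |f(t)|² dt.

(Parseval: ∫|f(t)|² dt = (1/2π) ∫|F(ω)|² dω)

∫|f(t)|² dt = \frac{5}{6}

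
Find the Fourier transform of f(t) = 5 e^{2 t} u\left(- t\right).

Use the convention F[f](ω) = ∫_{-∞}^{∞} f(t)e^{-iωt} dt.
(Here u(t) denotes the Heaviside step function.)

F(ω) = - \frac{5}{i \omega - 2}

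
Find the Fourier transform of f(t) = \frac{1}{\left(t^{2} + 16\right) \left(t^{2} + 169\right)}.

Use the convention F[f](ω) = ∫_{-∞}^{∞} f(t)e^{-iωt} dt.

F(ω) = \frac{\pi \left(13 e^{9 \left|{\omega}\right|} - 4\right) e^{- 13 \left|{\omega}\right|}}{7956}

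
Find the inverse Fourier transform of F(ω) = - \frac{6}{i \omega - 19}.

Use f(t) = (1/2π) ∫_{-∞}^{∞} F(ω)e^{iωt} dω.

f(t) = 6 e^{19 t} u\left(- t\right)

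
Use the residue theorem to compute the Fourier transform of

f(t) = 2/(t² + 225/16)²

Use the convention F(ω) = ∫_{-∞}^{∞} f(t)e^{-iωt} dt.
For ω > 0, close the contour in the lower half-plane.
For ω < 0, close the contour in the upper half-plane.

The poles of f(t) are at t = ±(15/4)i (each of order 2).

Let g(z) = f(z)e^{-iωz}; for large |z| the factor e^{-iωz} decays in the lower half-plane when ω > 0 and in the upper half-plane when ω < 0.

Case ω > 0 (lower half-plane, clockwise contour ⇒ F(ω) = -2πi·ΣRes):
  Res_{z = - \frac{15 i}{4}} g(z) = \frac{8 i \left(15 \omega + 4\right) e^{- \frac{15 \omega}{4}}}{3375} (pole of order 2)
  F(ω) = -2πi·ΣRes = \frac{16 \pi \left(15 \omega + 4\right) e^{- \frac{15 \omega}{4}}}{3375}

Case ω < 0 (upper half-plane, counterclockwise contour ⇒ F(ω) = +2πi·ΣRes):
  Res_{z = \frac{15 i}{4}} g(z) = \frac{8 i \left(15 \omega - 4\right) e^{\frac{15 \omega}{4}}}{3375} (pole of order 2)
  F(ω) = 2πi·ΣRes = \frac{16 \pi \left(4 - 15 \omega\right) e^{\frac{15 \omega}{4}}}{3375}

Both cases combine into a single formula in |ω|:

F(ω) = \frac{16 \pi \left(15 \left|{\omega}\right| + 4\right) e^{- \frac{15 \left|{\omega}\right|}{4}}}{3375}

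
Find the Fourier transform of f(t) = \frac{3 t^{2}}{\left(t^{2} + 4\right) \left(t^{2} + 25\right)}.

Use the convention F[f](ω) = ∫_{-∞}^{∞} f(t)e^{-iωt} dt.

F(ω) = \frac{\pi \left(5 - 2 e^{3 \left|{\omega}\right|}\right) e^{- 5 \left|{\omega}\right|}}{7}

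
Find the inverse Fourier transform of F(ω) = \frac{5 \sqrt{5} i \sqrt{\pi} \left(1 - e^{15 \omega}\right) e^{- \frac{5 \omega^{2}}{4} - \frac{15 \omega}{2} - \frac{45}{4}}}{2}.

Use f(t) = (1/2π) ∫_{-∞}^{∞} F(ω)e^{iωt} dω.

f(t) = 5 e^{- \frac{t^{2}}{5}} \sin{\left(3 t \right)}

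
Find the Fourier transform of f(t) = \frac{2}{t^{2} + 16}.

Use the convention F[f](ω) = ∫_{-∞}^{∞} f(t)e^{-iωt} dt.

F(ω) = \frac{\pi e^{- 4 \left|{\omega}\right|}}{2}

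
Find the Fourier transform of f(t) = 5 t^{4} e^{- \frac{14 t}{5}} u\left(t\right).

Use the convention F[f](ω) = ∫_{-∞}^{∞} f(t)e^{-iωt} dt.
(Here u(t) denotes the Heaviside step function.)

F(ω) = \frac{375000}{\left(5 i \omega + 14\right)^{5}}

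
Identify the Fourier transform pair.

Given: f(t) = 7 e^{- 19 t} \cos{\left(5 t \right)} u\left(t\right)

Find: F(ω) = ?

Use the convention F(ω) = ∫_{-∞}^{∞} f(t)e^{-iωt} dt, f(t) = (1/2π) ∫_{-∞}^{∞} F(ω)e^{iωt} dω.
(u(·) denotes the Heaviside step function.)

F(ω) = \frac{7 \left(i \omega + 19\right)}{\left(i \omega + 19\right)^{2} + 25}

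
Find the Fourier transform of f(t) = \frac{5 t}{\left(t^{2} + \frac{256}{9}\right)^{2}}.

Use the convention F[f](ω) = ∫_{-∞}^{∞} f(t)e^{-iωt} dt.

F(ω) = - \frac{15 i \pi \omega e^{- \frac{16 \left|{\omega}\right|}{3}}}{32}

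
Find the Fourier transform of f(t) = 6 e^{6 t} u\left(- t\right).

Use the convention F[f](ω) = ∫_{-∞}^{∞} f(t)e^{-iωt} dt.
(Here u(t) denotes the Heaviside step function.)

F(ω) = - \frac{6}{i \omega - 6}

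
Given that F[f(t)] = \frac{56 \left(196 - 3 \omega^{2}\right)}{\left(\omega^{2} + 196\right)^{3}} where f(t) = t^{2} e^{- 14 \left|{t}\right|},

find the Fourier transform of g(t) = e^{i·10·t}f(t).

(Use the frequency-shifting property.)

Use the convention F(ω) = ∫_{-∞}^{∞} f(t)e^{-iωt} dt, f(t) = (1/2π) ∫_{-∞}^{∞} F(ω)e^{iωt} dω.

F[g](ω) = \frac{56 \left(196 - 3 \left(\omega - 10\right)^{2}\right)}{\left(\left(\omega - 10\right)^{2} + 196\right)^{3}}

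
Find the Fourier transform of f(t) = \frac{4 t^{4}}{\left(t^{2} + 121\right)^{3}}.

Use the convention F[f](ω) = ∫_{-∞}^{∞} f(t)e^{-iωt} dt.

F(ω) = \frac{\pi \left(121 \omega^{2} - 55 \left|{\omega}\right| + 3\right) e^{- 11 \left|{\omega}\right|}}{22}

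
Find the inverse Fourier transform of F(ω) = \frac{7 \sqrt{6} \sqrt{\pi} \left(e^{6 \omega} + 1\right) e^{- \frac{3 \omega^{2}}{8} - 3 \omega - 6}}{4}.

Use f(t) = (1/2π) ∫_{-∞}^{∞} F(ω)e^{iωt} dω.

f(t) = 7 e^{- \frac{2 t^{2}}{3}} \cos{\left(4 t \right)}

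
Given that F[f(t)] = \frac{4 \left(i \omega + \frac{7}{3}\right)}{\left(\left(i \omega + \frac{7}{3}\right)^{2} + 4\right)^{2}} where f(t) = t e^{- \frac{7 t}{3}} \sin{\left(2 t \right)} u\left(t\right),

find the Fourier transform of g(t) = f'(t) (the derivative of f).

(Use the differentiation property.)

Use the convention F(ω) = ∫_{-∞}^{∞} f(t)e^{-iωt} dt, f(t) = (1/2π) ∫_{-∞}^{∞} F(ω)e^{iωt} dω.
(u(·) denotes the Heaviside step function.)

F[g](ω) = \frac{108 i \omega \left(3 i \omega + 7\right)}{\left(\left(3 i \omega + 7\right)^{2} + 36\right)^{2}}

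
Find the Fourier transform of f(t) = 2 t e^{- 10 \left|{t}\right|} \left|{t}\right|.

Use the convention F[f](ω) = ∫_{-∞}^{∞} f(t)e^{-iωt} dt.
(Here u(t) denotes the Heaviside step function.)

F(ω) = \frac{8 i \omega \left(\omega^{2} - 300\right)}{\left(\omega^{2} + 100\right)^{3}}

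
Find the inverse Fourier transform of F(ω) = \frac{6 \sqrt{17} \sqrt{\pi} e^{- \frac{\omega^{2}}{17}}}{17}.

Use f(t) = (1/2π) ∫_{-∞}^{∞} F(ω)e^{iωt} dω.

f(t) = 3 e^{- \frac{17 t^{2}}{4}}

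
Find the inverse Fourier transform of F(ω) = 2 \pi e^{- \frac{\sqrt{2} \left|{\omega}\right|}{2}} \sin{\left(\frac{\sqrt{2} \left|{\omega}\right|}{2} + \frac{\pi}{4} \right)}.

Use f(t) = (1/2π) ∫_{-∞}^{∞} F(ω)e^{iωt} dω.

f(t) = \frac{2}{t^{4} + 1}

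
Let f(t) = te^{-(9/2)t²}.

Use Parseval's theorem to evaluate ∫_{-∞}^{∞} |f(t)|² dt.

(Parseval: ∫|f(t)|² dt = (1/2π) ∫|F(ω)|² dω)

∫|f(t)|² dt = \frac{\sqrt{\pi}}{54}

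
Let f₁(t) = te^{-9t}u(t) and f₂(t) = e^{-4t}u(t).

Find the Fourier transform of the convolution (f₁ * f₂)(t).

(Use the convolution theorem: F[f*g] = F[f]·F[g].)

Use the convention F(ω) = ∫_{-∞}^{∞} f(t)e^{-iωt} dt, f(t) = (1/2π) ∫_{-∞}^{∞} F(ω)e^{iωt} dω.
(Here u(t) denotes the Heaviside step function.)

F[f₁*f₂](ω) = \frac{1}{\left(i \omega + 4\right) \left(i \omega + 9\right)^{2}}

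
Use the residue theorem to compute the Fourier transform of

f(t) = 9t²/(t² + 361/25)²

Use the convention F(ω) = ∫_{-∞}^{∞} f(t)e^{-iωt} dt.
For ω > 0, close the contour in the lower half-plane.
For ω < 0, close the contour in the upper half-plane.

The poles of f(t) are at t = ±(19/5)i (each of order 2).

Let g(z) = f(z)e^{-iωz}; for large |z| the factor e^{-iωz} decays in the lower half-plane when ω > 0 and in the upper half-plane when ω < 0.

Case ω > 0 (lower half-plane, clockwise contour ⇒ F(ω) = -2πi·ΣRes):
  Res_{z = - \frac{19 i}{5}} g(z) = \frac{9 i \left(5 - 19 \omega\right) e^{- \frac{19 \omega}{5}}}{76} (pole of order 2)
  F(ω) = -2πi·ΣRes = \frac{9 \pi \left(5 - 19 \omega\right) e^{- \frac{19 \omega}{5}}}{38}

Case ω < 0 (upper half-plane, counterclockwise contour ⇒ F(ω) = +2πi·ΣRes):
  Res_{z = \frac{19 i}{5}} g(z) = \frac{9 i \left(- 19 \omega - 5\right) e^{\frac{19 \omega}{5}}}{76} (pole of order 2)
  F(ω) = 2πi·ΣRes = \frac{9 \pi \left(19 \omega + 5\right) e^{\frac{19 \omega}{5}}}{38}

Both cases combine into a single formula in |ω|:

F(ω) = \frac{9 \pi \left(5 - 19 \left|{\omega}\right|\right) e^{- \frac{19 \left|{\omega}\right|}{5}}}{38}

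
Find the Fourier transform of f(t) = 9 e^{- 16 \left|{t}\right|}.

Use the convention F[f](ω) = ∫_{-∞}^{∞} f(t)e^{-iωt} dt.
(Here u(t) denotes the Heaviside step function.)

F(ω) = \frac{288}{\omega^{2} + 256}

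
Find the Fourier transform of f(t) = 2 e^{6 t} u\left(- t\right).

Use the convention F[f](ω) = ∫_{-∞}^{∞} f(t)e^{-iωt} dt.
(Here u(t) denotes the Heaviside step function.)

F(ω) = - \frac{2}{i \omega - 6}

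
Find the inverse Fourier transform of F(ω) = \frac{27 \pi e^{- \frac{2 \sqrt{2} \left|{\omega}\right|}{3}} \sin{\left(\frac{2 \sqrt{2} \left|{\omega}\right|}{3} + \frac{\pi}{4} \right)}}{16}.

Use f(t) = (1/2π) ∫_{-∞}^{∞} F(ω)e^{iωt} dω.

f(t) = \frac{4}{t^{4} + \frac{256}{81}}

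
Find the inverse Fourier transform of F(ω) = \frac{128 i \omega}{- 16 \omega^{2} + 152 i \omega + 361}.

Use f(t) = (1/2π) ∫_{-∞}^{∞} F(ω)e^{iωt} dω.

f(t) = 8 \left(1 - \frac{19 t}{4}\right) e^{- \frac{19 t}{4}} u\left(t\right)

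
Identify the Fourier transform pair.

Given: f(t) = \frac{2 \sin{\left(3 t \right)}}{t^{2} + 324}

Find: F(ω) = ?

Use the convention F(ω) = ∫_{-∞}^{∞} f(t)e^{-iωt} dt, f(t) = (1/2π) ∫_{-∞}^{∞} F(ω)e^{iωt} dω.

F(ω) = \frac{i \pi e^{- 18 \left|{\omega + 3}\right|}}{18} - \frac{i \pi e^{- 18 \left|{\omega - 3}\right|}}{18}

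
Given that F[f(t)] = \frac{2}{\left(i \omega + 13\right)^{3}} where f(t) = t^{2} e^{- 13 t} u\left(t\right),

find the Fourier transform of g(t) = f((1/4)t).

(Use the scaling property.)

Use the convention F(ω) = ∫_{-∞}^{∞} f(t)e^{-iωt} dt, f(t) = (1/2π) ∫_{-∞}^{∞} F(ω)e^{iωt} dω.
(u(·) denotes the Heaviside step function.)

F[g](ω) = \frac{8}{\left(4 i \omega + 13\right)^{3}}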